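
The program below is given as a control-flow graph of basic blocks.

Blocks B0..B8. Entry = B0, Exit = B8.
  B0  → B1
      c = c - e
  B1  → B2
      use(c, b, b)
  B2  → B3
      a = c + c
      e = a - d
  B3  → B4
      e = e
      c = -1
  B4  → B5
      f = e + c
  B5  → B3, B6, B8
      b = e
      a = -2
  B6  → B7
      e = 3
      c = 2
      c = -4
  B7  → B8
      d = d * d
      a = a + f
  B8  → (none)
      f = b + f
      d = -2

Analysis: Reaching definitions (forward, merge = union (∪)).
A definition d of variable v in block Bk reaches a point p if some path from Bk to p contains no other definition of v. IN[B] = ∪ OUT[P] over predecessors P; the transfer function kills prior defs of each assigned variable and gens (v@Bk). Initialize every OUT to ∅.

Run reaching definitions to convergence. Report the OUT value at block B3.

Answer: {a@B2, a@B5, b@B5, c@B3, e@B3, f@B4}

Working:
Fixpoint table:
  B0:   IN={}   OUT={c@B0}
  B1:   IN={c@B0}   OUT={c@B0}
  B2:   IN={c@B0}   OUT={a@B2, c@B0, e@B2}
  B3:   IN={a@B2, a@B5, b@B5, c@B0, c@B3, e@B2, e@B3, f@B4}   OUT={a@B2, a@B5, b@B5, c@B3, e@B3, f@B4}
  B4:   IN={a@B2, a@B5, b@B5, c@B3, e@B3, f@B4}   OUT={a@B2, a@B5, b@B5, c@B3, e@B3, f@B4}
  B5:   IN={a@B2, a@B5, b@B5, c@B3, e@B3, f@B4}   OUT={a@B5, b@B5, c@B3, e@B3, f@B4}
  B6:   IN={a@B5, b@B5, c@B3, e@B3, f@B4}   OUT={a@B5, b@B5, c@B6, e@B6, f@B4}
  B7:   IN={a@B5, b@B5, c@B6, e@B6, f@B4}   OUT={a@B7, b@B5, c@B6, d@B7, e@B6, f@B4}
  B8:   IN={a@B5, a@B7, b@B5, c@B3, c@B6, d@B7, e@B3, e@B6, f@B4}   OUT={a@B5, a@B7, b@B5, c@B3, c@B6, d@B8, e@B3, e@B6, f@B8}

Merge at B3: IN[B3] = OUT[B2] ⊔ OUT[B5] = {a@B2, a@B5, b@B5, c@B0, c@B3, e@B2, e@B3, f@B4}
Applying B3's transfer function to that IN value gives OUT[B3] (row B3 above).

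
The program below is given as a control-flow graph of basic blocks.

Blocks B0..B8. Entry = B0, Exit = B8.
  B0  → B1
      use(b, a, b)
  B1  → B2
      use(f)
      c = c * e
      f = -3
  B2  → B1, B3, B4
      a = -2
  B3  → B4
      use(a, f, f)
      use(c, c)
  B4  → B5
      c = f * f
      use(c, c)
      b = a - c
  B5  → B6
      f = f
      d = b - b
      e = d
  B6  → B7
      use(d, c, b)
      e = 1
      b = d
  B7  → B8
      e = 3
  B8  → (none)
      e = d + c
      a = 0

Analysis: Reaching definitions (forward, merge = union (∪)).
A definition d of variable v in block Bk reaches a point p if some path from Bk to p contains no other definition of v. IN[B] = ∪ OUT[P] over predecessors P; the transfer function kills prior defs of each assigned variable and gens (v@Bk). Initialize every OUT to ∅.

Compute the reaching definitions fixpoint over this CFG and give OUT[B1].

Answer: {a@B2, c@B1, f@B1}

Working:
Fixpoint table:
  B0:  IN={}  OUT={}
  B1:  IN={a@B2, c@B1, f@B1}  OUT={a@B2, c@B1, f@B1}
  B2:  IN={a@B2, c@B1, f@B1}  OUT={a@B2, c@B1, f@B1}
  B3:  IN={a@B2, c@B1, f@B1}  OUT={a@B2, c@B1, f@B1}
  B4:  IN={a@B2, c@B1, f@B1}  OUT={a@B2, b@B4, c@B4, f@B1}
  B5:  IN={a@B2, b@B4, c@B4, f@B1}  OUT={a@B2, b@B4, c@B4, d@B5, e@B5, f@B5}
  B6:  IN={a@B2, b@B4, c@B4, d@B5, e@B5, f@B5}  OUT={a@B2, b@B6, c@B4, d@B5, e@B6, f@B5}
  B7:  IN={a@B2, b@B6, c@B4, d@B5, e@B6, f@B5}  OUT={a@B2, b@B6, c@B4, d@B5, e@B7, f@B5}
  B8:  IN={a@B2, b@B6, c@B4, d@B5, e@B7, f@B5}  OUT={a@B8, b@B6, c@B4, d@B5, e@B8, f@B5}

Merge at B1: IN[B1] = OUT[B0] ⊔ OUT[B2] = {a@B2, c@B1, f@B1}
Applying B1's transfer function to that IN value gives OUT[B1] (row B1 above).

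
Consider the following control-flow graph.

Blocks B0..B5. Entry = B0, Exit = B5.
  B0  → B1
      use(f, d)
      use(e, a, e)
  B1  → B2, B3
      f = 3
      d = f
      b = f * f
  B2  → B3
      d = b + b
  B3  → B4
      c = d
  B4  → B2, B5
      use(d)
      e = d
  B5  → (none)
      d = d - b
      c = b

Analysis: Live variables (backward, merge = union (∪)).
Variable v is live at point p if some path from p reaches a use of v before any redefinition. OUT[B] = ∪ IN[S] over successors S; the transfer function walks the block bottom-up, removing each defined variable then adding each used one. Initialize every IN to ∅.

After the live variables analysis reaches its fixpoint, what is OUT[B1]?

Fixpoint table:
  B0: | IN={a, d, e, f} | OUT={}
  B1: | IN={} | OUT={b, d}
  B2: | IN={b} | OUT={b, d}
  B3: | IN={b, d} | OUT={b, d}
  B4: | IN={b, d} | OUT={b, d}
  B5: | IN={b, d} | OUT={}

Merge at B1: OUT[B1] = IN[B2] ⊔ IN[B3] = {b, d}

Answer: {b, d}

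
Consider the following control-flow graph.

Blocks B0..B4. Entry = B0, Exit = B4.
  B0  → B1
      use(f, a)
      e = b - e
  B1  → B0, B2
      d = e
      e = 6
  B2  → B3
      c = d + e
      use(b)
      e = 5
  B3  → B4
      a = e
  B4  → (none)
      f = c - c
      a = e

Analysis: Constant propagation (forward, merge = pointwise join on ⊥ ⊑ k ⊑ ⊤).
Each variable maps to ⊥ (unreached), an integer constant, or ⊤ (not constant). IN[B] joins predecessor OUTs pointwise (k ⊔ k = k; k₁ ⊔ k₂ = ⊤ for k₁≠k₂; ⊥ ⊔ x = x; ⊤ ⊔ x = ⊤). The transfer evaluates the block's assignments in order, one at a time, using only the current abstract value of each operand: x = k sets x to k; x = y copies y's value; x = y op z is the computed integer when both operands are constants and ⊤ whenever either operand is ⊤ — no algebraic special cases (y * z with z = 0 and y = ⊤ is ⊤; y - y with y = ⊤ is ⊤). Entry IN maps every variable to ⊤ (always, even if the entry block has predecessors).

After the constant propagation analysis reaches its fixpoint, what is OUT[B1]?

Per-block solution:
  B0:   IN=(all ⊤)   OUT=(all ⊤)
  B1:   IN=(all ⊤)   OUT={e:6; rest ⊤}
  B2:   IN={e:6; rest ⊤}   OUT={e:5; rest ⊤}
  B3:   IN={e:5; rest ⊤}   OUT={a:5, e:5; rest ⊤}
  B4:   IN={a:5, e:5; rest ⊤}   OUT={a:5, e:5; rest ⊤}

Merge at B1: IN[B1] = OUT[B0] = {a: ⊤, b: ⊤, c: ⊤, d: ⊤, e: ⊤, f: ⊤}
Applying B1's transfer function to that IN value gives OUT[B1] (row B1 above).

Answer: {a: ⊤, b: ⊤, c: ⊤, d: ⊤, e: 6, f: ⊤}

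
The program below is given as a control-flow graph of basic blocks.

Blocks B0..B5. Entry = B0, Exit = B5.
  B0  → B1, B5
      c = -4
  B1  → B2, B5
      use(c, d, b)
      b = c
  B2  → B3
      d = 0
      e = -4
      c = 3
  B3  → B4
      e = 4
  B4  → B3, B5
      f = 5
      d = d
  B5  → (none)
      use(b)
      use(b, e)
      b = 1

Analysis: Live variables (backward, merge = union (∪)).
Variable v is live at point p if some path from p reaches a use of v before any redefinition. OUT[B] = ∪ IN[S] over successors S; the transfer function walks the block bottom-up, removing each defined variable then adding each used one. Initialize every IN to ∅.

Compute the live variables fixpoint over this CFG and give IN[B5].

Answer: {b, e}

Working:
Converged values:
  B0:  IN={b, d, e}  OUT={b, c, d, e}
  B1:  IN={b, c, d, e}  OUT={b, e}
  B2:  IN={b}  OUT={b, d}
  B3:  IN={b, d}  OUT={b, d, e}
  B4:  IN={b, d, e}  OUT={b, d, e}
  B5:  IN={b, e}  OUT={}

B5 is the boundary node: OUT[B5] = {}
Applying B5's transfer function to that OUT value gives IN[B5] (row B5 above).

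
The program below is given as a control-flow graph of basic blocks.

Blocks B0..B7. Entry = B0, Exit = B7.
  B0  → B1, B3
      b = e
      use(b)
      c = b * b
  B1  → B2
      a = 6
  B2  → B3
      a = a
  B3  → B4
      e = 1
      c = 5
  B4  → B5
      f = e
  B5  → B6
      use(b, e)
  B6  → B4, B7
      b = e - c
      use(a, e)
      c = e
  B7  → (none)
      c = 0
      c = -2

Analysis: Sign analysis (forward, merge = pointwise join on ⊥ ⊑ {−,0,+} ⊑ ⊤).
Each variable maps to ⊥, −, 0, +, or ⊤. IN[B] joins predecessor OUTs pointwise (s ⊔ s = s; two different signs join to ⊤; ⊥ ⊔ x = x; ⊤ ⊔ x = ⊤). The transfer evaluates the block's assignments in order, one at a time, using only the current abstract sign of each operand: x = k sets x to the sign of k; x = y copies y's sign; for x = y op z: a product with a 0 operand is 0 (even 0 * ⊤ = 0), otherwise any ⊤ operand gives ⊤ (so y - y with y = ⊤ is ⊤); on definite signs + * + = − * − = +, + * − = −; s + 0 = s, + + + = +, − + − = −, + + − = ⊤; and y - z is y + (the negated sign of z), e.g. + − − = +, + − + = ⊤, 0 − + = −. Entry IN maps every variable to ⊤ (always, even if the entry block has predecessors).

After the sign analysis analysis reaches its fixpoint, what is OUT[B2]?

Converged values:
  B0:   IN=(all ⊤)   OUT=(all ⊤)
  B1:   IN=(all ⊤)   OUT={a:+; rest ⊤}
  B2:   IN={a:+; rest ⊤}   OUT={a:+; rest ⊤}
  B3:   IN=(all ⊤)   OUT={c:+, e:+; rest ⊤}
  B4:   IN={c:+, e:+; rest ⊤}   OUT={c:+, e:+, f:+; rest ⊤}
  B5:   IN={c:+, e:+, f:+; rest ⊤}   OUT={c:+, e:+, f:+; rest ⊤}
  B6:   IN={c:+, e:+, f:+; rest ⊤}   OUT={c:+, e:+, f:+; rest ⊤}
  B7:   IN={c:+, e:+, f:+; rest ⊤}   OUT={c:-, e:+, f:+; rest ⊤}

Merge at B2: IN[B2] = OUT[B1] = {a: +, b: ⊤, c: ⊤, d: ⊤, e: ⊤, f: ⊤}
Applying B2's transfer function to that IN value gives OUT[B2] (row B2 above).

Answer: {a: +, b: ⊤, c: ⊤, d: ⊤, e: ⊤, f: ⊤}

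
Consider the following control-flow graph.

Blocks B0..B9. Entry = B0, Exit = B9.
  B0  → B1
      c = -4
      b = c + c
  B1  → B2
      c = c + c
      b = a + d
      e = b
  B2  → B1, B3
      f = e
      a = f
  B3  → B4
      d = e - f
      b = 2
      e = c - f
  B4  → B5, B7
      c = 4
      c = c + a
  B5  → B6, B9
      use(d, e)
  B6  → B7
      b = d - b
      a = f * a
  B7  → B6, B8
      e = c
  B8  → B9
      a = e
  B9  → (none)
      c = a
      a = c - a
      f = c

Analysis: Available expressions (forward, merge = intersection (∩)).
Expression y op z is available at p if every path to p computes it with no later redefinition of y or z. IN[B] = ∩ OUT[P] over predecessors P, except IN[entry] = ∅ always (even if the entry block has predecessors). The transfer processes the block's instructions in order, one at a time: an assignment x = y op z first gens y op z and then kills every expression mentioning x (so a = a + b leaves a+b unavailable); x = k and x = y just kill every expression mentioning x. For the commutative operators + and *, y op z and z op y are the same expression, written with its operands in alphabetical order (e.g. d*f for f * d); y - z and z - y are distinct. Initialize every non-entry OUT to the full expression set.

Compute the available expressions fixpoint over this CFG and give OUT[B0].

Per-block solution:
  B0: | IN={} | OUT={c+c}
  B1: | IN={} | OUT={a+d}
  B2: | IN={a+d} | OUT={}
  B3: | IN={} | OUT={c-f}
  B4: | IN={c-f} | OUT={}
  B5: | IN={} | OUT={}
  B6: | IN={} | OUT={}
  B7: | IN={} | OUT={}
  B8: | IN={} | OUT={}
  B9: | IN={} | OUT={}

B0 is the boundary node: IN[B0] = {}
Applying B0's transfer function to that IN value gives OUT[B0] (row B0 above).

Answer: {c+c}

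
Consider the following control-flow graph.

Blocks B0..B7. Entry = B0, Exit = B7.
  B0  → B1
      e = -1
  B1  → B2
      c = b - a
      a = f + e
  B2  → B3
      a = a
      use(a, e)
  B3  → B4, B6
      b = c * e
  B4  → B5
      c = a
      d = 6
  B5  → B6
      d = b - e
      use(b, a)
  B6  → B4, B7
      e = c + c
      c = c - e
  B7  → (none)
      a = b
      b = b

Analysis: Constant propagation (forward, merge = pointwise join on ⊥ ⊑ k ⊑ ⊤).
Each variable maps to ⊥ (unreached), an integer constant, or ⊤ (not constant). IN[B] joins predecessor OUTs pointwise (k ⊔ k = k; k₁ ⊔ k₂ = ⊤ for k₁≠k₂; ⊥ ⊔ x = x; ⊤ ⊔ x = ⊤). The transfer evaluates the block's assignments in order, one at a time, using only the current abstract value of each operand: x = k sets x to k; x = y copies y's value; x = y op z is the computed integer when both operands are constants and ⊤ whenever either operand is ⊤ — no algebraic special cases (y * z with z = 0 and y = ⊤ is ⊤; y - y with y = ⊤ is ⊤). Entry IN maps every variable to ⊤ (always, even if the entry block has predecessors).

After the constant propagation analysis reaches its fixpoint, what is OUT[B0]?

Fixpoint table:
  B0:   IN=(all ⊤)   OUT={e:-1; rest ⊤}
  B1:   IN={e:-1; rest ⊤}   OUT={e:-1; rest ⊤}
  B2:   IN={e:-1; rest ⊤}   OUT={e:-1; rest ⊤}
  B3:   IN={e:-1; rest ⊤}   OUT={e:-1; rest ⊤}
  B4:   IN=(all ⊤)   OUT={d:6; rest ⊤}
  B5:   IN={d:6; rest ⊤}   OUT=(all ⊤)
  B6:   IN=(all ⊤)   OUT=(all ⊤)
  B7:   IN=(all ⊤)   OUT=(all ⊤)

B0 is the boundary node: IN[B0] = {a: ⊤, b: ⊤, c: ⊤, d: ⊤, e: ⊤, f: ⊤}
Applying B0's transfer function to that IN value gives OUT[B0] (row B0 above).

Answer: {a: ⊤, b: ⊤, c: ⊤, d: ⊤, e: -1, f: ⊤}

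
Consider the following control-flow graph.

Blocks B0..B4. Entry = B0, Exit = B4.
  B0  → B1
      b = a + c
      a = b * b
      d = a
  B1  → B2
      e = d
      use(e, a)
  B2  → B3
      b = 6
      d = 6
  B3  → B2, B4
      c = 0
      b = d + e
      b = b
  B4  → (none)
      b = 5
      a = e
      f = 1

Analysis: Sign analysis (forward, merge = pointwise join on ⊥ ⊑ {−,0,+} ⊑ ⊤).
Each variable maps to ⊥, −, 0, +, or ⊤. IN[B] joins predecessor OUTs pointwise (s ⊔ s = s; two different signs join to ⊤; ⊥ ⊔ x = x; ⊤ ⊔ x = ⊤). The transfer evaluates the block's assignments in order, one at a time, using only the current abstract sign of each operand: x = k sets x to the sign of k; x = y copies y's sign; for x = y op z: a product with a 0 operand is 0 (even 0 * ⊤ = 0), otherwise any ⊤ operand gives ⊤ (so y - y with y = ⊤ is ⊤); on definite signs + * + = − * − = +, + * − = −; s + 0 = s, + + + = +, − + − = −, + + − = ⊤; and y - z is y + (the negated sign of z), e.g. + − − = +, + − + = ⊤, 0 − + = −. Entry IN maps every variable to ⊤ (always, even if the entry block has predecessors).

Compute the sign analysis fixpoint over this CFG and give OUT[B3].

Fixpoint table:
  B0:   IN=(all ⊤)   OUT=(all ⊤)
  B1:   IN=(all ⊤)   OUT=(all ⊤)
  B2:   IN=(all ⊤)   OUT={b:+, d:+; rest ⊤}
  B3:   IN={b:+, d:+; rest ⊤}   OUT={c:0, d:+; rest ⊤}
  B4:   IN={c:0, d:+; rest ⊤}   OUT={b:+, c:0, d:+, f:+; rest ⊤}

Merge at B3: IN[B3] = OUT[B2] = {a: ⊤, b: +, c: ⊤, d: +, e: ⊤, f: ⊤}
Applying B3's transfer function to that IN value gives OUT[B3] (row B3 above).

Answer: {a: ⊤, b: ⊤, c: 0, d: +, e: ⊤, f: ⊤}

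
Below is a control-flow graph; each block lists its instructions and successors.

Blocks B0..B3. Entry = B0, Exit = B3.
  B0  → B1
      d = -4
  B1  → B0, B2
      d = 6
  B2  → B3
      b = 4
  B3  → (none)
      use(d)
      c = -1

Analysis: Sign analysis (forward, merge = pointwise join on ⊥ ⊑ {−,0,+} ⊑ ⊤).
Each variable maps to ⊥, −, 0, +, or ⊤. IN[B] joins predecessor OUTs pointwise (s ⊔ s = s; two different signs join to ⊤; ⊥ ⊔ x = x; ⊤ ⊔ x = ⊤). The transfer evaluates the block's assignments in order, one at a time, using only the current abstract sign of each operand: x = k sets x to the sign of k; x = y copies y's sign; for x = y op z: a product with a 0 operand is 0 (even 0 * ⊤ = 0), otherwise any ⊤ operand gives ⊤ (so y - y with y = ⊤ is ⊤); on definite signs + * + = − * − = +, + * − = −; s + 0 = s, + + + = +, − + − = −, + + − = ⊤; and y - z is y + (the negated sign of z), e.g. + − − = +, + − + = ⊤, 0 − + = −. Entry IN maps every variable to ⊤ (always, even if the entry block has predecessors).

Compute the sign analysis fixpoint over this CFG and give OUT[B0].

Fixpoint table:
  B0:   IN=(all ⊤)   OUT={d:-; rest ⊤}
  B1:   IN={d:-; rest ⊤}   OUT={d:+; rest ⊤}
  B2:   IN={d:+; rest ⊤}   OUT={b:+, d:+; rest ⊤}
  B3:   IN={b:+, d:+; rest ⊤}   OUT={b:+, c:-, d:+; rest ⊤}

Merge at B0 (entry node, so the boundary value (all ⊤) is joined with the incoming edge(s)): IN[B0] = (all ⊤) ⊔ OUT[B1] = {a: ⊤, b: ⊤, c: ⊤, d: ⊤, e: ⊤, f: ⊤}
Applying B0's transfer function to that IN value gives OUT[B0] (row B0 above).

Answer: {a: ⊤, b: ⊤, c: ⊤, d: -, e: ⊤, f: ⊤}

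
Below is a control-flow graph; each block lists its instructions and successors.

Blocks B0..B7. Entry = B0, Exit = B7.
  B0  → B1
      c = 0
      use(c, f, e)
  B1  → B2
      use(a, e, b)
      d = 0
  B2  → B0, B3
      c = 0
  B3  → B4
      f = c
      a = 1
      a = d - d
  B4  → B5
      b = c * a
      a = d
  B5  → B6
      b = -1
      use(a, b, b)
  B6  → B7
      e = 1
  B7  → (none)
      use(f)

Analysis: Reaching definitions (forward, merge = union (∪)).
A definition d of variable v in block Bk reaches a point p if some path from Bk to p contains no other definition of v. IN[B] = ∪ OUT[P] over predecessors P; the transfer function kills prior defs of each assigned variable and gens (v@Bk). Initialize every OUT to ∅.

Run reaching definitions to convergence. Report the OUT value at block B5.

Fixpoint table:
  B0: | IN={c@B2, d@B1} | OUT={c@B0, d@B1}
  B1: | IN={c@B0, d@B1} | OUT={c@B0, d@B1}
  B2: | IN={c@B0, d@B1} | OUT={c@B2, d@B1}
  B3: | IN={c@B2, d@B1} | OUT={a@B3, c@B2, d@B1, f@B3}
  B4: | IN={a@B3, c@B2, d@B1, f@B3} | OUT={a@B4, b@B4, c@B2, d@B1, f@B3}
  B5: | IN={a@B4, b@B4, c@B2, d@B1, f@B3} | OUT={a@B4, b@B5, c@B2, d@B1, f@B3}
  B6: | IN={a@B4, b@B5, c@B2, d@B1, f@B3} | OUT={a@B4, b@B5, c@B2, d@B1, e@B6, f@B3}
  B7: | IN={a@B4, b@B5, c@B2, d@B1, e@B6, f@B3} | OUT={a@B4, b@B5, c@B2, d@B1, e@B6, f@B3}

Merge at B5: IN[B5] = OUT[B4] = {a@B4, b@B4, c@B2, d@B1, f@B3}
Applying B5's transfer function to that IN value gives OUT[B5] (row B5 above).

Answer: {a@B4, b@B5, c@B2, d@B1, f@B3}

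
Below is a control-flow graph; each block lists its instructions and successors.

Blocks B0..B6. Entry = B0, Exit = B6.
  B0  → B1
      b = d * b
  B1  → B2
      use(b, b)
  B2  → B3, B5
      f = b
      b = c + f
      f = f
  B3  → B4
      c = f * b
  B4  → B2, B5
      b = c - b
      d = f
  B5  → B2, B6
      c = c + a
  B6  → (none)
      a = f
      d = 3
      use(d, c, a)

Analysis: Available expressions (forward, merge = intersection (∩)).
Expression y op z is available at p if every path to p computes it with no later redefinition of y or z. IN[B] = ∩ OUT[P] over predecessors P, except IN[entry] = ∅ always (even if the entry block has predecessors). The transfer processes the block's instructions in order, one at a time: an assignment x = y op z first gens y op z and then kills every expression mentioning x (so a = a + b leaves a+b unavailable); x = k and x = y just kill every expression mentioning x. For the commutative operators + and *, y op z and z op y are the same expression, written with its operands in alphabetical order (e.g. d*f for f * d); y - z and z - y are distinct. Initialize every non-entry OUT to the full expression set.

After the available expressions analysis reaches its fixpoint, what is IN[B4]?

Per-block solution:
  B0: | IN={} | OUT={}
  B1: | IN={} | OUT={}
  B2: | IN={} | OUT={}
  B3: | IN={} | OUT={b*f}
  B4: | IN={b*f} | OUT={}
  B5: | IN={} | OUT={}
  B6: | IN={} | OUT={}

Merge at B4: IN[B4] = OUT[B3] = {b*f}

Answer: {b*f}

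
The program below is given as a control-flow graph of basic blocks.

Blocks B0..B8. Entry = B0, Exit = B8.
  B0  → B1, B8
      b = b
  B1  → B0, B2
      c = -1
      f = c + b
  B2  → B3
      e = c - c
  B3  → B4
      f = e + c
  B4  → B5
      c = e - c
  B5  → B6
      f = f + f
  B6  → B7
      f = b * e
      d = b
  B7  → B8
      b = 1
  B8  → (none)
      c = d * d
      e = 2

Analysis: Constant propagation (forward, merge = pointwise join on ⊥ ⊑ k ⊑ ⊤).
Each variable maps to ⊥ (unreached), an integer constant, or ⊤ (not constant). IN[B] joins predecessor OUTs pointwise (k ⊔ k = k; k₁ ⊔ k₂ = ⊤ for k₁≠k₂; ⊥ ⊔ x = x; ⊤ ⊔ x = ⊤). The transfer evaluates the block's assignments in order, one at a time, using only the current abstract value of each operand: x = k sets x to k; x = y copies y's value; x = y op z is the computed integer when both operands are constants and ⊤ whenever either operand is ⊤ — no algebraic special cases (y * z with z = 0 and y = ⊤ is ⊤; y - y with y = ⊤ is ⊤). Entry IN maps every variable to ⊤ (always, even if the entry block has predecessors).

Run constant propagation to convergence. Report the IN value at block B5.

Converged values:
  B0:  IN=(all ⊤)  OUT=(all ⊤)
  B1:  IN=(all ⊤)  OUT={c:-1; rest ⊤}
  B2:  IN={c:-1; rest ⊤}  OUT={c:-1, e:0; rest ⊤}
  B3:  IN={c:-1, e:0; rest ⊤}  OUT={c:-1, e:0, f:-1; rest ⊤}
  B4:  IN={c:-1, e:0, f:-1; rest ⊤}  OUT={c:1, e:0, f:-1; rest ⊤}
  B5:  IN={c:1, e:0, f:-1; rest ⊤}  OUT={c:1, e:0, f:-2; rest ⊤}
  B6:  IN={c:1, e:0, f:-2; rest ⊤}  OUT={c:1, e:0; rest ⊤}
  B7:  IN={c:1, e:0; rest ⊤}  OUT={b:1, c:1, e:0; rest ⊤}
  B8:  IN=(all ⊤)  OUT={e:2; rest ⊤}

Merge at B5: IN[B5] = OUT[B4] = {a: ⊤, b: ⊤, c: 1, d: ⊤, e: 0, f: -1}

Answer: {a: ⊤, b: ⊤, c: 1, d: ⊤, e: 0, f: -1}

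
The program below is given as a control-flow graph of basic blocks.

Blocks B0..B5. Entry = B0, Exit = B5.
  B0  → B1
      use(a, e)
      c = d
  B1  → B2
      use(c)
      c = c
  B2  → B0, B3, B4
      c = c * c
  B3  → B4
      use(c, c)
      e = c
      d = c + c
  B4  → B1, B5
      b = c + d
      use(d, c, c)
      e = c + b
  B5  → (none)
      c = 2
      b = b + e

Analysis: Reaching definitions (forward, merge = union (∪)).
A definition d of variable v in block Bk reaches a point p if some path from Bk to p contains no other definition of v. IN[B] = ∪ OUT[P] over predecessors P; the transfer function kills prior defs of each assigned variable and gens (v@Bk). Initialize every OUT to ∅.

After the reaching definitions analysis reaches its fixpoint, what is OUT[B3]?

Answer: {b@B4, c@B2, d@B3, e@B3}

Trace:
Converged values:
  B0:  IN={b@B4, c@B2, d@B3, e@B4}  OUT={b@B4, c@B0, d@B3, e@B4}
  B1:  IN={b@B4, c@B0, c@B2, d@B3, e@B4}  OUT={b@B4, c@B1, d@B3, e@B4}
  B2:  IN={b@B4, c@B1, d@B3, e@B4}  OUT={b@B4, c@B2, d@B3, e@B4}
  B3:  IN={b@B4, c@B2, d@B3, e@B4}  OUT={b@B4, c@B2, d@B3, e@B3}
  B4:  IN={b@B4, c@B2, d@B3, e@B3, e@B4}  OUT={b@B4, c@B2, d@B3, e@B4}
  B5:  IN={b@B4, c@B2, d@B3, e@B4}  OUT={b@B5, c@B5, d@B3, e@B4}

Merge at B3: IN[B3] = OUT[B2] = {b@B4, c@B2, d@B3, e@B4}
Applying B3's transfer function to that IN value gives OUT[B3] (row B3 above).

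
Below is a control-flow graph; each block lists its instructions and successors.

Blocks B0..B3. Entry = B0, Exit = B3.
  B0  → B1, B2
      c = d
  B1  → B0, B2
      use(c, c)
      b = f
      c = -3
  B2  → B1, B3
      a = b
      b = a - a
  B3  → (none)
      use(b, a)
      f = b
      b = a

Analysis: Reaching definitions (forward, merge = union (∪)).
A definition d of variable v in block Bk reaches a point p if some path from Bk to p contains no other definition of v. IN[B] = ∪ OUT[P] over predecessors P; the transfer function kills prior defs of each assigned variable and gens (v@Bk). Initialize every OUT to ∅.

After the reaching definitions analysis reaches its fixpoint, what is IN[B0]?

Per-block solution:
  B0:  IN={a@B2, b@B1, c@B1}  OUT={a@B2, b@B1, c@B0}
  B1:  IN={a@B2, b@B1, b@B2, c@B0, c@B1}  OUT={a@B2, b@B1, c@B1}
  B2:  IN={a@B2, b@B1, c@B0, c@B1}  OUT={a@B2, b@B2, c@B0, c@B1}
  B3:  IN={a@B2, b@B2, c@B0, c@B1}  OUT={a@B2, b@B3, c@B0, c@B1, f@B3}

Merge at B0 (entry node, so the boundary value {} is joined with the incoming edge(s)): IN[B0] = {} ⊔ OUT[B1] = {a@B2, b@B1, c@B1}

Answer: {a@B2, b@B1, c@B1}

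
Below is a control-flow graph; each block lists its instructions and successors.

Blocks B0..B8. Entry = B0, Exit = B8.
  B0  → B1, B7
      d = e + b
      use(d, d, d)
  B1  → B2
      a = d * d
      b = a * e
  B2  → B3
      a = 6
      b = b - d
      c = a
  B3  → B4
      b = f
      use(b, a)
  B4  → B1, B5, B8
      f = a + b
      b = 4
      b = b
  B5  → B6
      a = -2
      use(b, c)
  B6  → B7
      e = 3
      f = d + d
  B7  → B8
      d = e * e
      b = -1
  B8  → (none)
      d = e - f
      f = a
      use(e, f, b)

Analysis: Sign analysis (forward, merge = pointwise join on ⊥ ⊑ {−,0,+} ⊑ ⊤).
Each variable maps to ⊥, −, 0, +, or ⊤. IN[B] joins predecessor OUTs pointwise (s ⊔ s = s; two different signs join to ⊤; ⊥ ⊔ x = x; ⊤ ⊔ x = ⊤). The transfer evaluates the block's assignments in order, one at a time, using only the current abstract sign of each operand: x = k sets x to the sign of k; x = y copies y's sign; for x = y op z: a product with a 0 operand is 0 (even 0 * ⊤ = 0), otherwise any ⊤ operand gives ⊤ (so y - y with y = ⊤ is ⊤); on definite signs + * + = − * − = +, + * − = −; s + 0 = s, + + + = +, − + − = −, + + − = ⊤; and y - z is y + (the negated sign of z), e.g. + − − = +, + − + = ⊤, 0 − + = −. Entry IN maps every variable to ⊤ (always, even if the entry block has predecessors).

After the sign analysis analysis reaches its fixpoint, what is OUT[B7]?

Answer: {a: ⊤, b: -, c: ⊤, d: ⊤, e: ⊤, f: ⊤}

Working:
Per-block solution:
  B0:   IN=(all ⊤)   OUT=(all ⊤)
  B1:   IN=(all ⊤)   OUT=(all ⊤)
  B2:   IN=(all ⊤)   OUT={a:+, c:+; rest ⊤}
  B3:   IN={a:+, c:+; rest ⊤}   OUT={a:+, c:+; rest ⊤}
  B4:   IN={a:+, c:+; rest ⊤}   OUT={a:+, b:+, c:+; rest ⊤}
  B5:   IN={a:+, b:+, c:+; rest ⊤}   OUT={a:-, b:+, c:+; rest ⊤}
  B6:   IN={a:-, b:+, c:+; rest ⊤}   OUT={a:-, b:+, c:+, e:+; rest ⊤}
  B7:   IN=(all ⊤)   OUT={b:-; rest ⊤}
  B8:   IN=(all ⊤)   OUT=(all ⊤)

Merge at B7: IN[B7] = OUT[B0] ⊔ OUT[B6] = {a: ⊤, b: ⊤, c: ⊤, d: ⊤, e: ⊤, f: ⊤}
Applying B7's transfer function to that IN value gives OUT[B7] (row B7 above).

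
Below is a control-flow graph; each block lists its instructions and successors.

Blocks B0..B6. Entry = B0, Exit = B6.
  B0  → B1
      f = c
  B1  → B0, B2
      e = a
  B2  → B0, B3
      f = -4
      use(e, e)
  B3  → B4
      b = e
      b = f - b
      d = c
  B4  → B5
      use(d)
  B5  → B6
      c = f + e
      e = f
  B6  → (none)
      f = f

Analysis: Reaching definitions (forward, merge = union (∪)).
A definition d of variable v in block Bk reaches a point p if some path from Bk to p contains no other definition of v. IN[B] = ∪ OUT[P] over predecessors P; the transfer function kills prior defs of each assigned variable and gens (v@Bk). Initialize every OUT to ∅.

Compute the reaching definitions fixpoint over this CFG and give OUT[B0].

Per-block solution:
  B0:  IN={e@B1, f@B0, f@B2}  OUT={e@B1, f@B0}
  B1:  IN={e@B1, f@B0}  OUT={e@B1, f@B0}
  B2:  IN={e@B1, f@B0}  OUT={e@B1, f@B2}
  B3:  IN={e@B1, f@B2}  OUT={b@B3, d@B3, e@B1, f@B2}
  B4:  IN={b@B3, d@B3, e@B1, f@B2}  OUT={b@B3, d@B3, e@B1, f@B2}
  B5:  IN={b@B3, d@B3, e@B1, f@B2}  OUT={b@B3, c@B5, d@B3, e@B5, f@B2}
  B6:  IN={b@B3, c@B5, d@B3, e@B5, f@B2}  OUT={b@B3, c@B5, d@B3, e@B5, f@B6}

Merge at B0 (entry node, so the boundary value {} is joined with the incoming edge(s)): IN[B0] = {} ⊔ OUT[B1] ⊔ OUT[B2] = {e@B1, f@B0, f@B2}
Applying B0's transfer function to that IN value gives OUT[B0] (row B0 above).

Answer: {e@B1, f@B0}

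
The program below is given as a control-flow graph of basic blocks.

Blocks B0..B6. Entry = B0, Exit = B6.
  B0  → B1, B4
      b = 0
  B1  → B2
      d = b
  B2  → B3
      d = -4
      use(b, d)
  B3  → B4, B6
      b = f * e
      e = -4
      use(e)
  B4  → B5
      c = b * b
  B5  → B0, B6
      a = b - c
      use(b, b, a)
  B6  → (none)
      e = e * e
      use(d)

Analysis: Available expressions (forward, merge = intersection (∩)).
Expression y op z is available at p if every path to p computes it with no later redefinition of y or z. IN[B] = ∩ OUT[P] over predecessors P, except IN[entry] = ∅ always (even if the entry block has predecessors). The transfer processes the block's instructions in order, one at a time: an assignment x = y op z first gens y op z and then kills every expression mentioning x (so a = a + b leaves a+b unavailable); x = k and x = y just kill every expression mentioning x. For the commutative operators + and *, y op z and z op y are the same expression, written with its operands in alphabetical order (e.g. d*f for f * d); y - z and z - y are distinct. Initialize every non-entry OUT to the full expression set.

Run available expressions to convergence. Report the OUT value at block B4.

Answer: {b*b}

Trace:
Per-block solution:
  B0: | IN={} | OUT={}
  B1: | IN={} | OUT={}
  B2: | IN={} | OUT={}
  B3: | IN={} | OUT={}
  B4: | IN={} | OUT={b*b}
  B5: | IN={b*b} | OUT={b*b, b-c}
  B6: | IN={} | OUT={}

Merge at B4: IN[B4] = OUT[B0] ∩ OUT[B3] = {}
Applying B4's transfer function to that IN value gives OUT[B4] (row B4 above).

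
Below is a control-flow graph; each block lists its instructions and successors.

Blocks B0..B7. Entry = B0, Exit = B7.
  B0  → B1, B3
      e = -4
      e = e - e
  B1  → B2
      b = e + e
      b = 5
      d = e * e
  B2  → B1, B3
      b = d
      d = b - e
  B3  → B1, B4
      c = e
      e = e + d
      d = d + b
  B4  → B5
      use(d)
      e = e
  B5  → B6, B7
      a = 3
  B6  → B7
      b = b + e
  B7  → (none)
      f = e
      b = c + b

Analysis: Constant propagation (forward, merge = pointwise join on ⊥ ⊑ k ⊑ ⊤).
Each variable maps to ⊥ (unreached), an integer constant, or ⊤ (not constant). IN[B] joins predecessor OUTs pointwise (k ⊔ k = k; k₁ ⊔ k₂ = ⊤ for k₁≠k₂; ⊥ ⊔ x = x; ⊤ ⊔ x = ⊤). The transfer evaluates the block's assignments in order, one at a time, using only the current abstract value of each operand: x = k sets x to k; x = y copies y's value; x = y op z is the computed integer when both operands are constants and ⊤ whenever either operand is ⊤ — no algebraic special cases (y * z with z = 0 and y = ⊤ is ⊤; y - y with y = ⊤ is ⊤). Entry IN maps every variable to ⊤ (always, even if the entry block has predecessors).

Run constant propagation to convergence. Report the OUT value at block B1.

Answer: {a: ⊤, b: 5, c: ⊤, d: ⊤, e: ⊤, f: ⊤}

Working:
Per-block solution:
  B0:  IN=(all ⊤)  OUT={e:0; rest ⊤}
  B1:  IN=(all ⊤)  OUT={b:5; rest ⊤}
  B2:  IN={b:5; rest ⊤}  OUT=(all ⊤)
  B3:  IN=(all ⊤)  OUT=(all ⊤)
  B4:  IN=(all ⊤)  OUT=(all ⊤)
  B5:  IN=(all ⊤)  OUT={a:3; rest ⊤}
  B6:  IN={a:3; rest ⊤}  OUT={a:3; rest ⊤}
  B7:  IN={a:3; rest ⊤}  OUT={a:3; rest ⊤}

Merge at B1: IN[B1] = OUT[B0] ⊔ OUT[B2] ⊔ OUT[B3] = {a: ⊤, b: ⊤, c: ⊤, d: ⊤, e: ⊤, f: ⊤}
Applying B1's transfer function to that IN value gives OUT[B1] (row B1 above).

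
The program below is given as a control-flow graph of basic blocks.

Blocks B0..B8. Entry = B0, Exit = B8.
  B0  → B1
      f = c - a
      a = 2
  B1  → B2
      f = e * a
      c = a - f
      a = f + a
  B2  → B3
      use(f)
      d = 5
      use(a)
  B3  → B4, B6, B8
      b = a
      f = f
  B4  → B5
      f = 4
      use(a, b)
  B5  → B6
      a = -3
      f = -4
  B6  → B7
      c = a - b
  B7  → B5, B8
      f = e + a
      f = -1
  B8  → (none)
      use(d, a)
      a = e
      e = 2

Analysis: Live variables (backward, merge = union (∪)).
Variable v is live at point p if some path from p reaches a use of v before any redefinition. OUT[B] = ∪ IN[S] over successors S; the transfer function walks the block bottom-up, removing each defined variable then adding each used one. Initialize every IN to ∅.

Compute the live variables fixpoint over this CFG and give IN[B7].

Fixpoint table:
  B0: | IN={a, c, e} | OUT={a, e}
  B1: | IN={a, e} | OUT={a, e, f}
  B2: | IN={a, e, f} | OUT={a, d, e, f}
  B3: | IN={a, d, e, f} | OUT={a, b, d, e}
  B4: | IN={a, b, d, e} | OUT={b, d, e}
  B5: | IN={b, d, e} | OUT={a, b, d, e}
  B6: | IN={a, b, d, e} | OUT={a, b, d, e}
  B7: | IN={a, b, d, e} | OUT={a, b, d, e}
  B8: | IN={a, d, e} | OUT={}

Merge at B7: OUT[B7] = IN[B5] ⊔ IN[B8] = {a, b, d, e}
Applying B7's transfer function to that OUT value gives IN[B7] (row B7 above).

Answer: {a, b, d, e}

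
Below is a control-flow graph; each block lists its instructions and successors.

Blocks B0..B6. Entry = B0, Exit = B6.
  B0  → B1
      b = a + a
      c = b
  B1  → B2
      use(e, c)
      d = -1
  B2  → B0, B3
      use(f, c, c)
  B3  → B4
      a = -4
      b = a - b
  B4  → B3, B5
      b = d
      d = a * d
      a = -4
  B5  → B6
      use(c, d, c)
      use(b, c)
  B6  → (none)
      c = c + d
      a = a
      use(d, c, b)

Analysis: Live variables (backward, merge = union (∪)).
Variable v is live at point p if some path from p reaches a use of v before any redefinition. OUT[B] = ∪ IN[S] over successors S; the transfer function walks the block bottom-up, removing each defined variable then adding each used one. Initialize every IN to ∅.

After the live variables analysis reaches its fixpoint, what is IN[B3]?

Answer: {b, c, d}

Trace:
Per-block solution:
  B0: | IN={a, e, f} | OUT={a, b, c, e, f}
  B1: | IN={a, b, c, e, f} | OUT={a, b, c, d, e, f}
  B2: | IN={a, b, c, d, e, f} | OUT={a, b, c, d, e, f}
  B3: | IN={b, c, d} | OUT={a, c, d}
  B4: | IN={a, c, d} | OUT={a, b, c, d}
  B5: | IN={a, b, c, d} | OUT={a, b, c, d}
  B6: | IN={a, b, c, d} | OUT={}

Merge at B3: OUT[B3] = IN[B4] = {a, c, d}
Applying B3's transfer function to that OUT value gives IN[B3] (row B3 above).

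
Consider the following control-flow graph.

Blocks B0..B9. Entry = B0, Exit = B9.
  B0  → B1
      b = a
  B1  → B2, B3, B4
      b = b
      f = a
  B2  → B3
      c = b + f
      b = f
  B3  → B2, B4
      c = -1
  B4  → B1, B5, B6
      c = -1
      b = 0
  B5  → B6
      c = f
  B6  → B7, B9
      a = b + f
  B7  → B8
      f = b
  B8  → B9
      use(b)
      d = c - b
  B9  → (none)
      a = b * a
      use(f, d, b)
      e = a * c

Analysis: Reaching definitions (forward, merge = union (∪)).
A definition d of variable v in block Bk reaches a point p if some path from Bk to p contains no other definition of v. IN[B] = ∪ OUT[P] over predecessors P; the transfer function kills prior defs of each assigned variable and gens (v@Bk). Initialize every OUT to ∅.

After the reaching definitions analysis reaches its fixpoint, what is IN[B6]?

Answer: {b@B4, c@B4, c@B5, f@B1}

Working:
Fixpoint table:
  B0:  IN={}  OUT={b@B0}
  B1:  IN={b@B0, b@B4, c@B4, f@B1}  OUT={b@B1, c@B4, f@B1}
  B2:  IN={b@B1, b@B2, c@B3, c@B4, f@B1}  OUT={b@B2, c@B2, f@B1}
  B3:  IN={b@B1, b@B2, c@B2, c@B4, f@B1}  OUT={b@B1, b@B2, c@B3, f@B1}
  B4:  IN={b@B1, b@B2, c@B3, c@B4, f@B1}  OUT={b@B4, c@B4, f@B1}
  B5:  IN={b@B4, c@B4, f@B1}  OUT={b@B4, c@B5, f@B1}
  B6:  IN={b@B4, c@B4, c@B5, f@B1}  OUT={a@B6, b@B4, c@B4, c@B5, f@B1}
  B7:  IN={a@B6, b@B4, c@B4, c@B5, f@B1}  OUT={a@B6, b@B4, c@B4, c@B5, f@B7}
  B8:  IN={a@B6, b@B4, c@B4, c@B5, f@B7}  OUT={a@B6, b@B4, c@B4, c@B5, d@B8, f@B7}
  B9:  IN={a@B6, b@B4, c@B4, c@B5, d@B8, f@B1, f@B7}  OUT={a@B9, b@B4, c@B4, c@B5, d@B8, e@B9, f@B1, f@B7}

Merge at B6: IN[B6] = OUT[B4] ⊔ OUT[B5] = {b@B4, c@B4, c@B5, f@B1}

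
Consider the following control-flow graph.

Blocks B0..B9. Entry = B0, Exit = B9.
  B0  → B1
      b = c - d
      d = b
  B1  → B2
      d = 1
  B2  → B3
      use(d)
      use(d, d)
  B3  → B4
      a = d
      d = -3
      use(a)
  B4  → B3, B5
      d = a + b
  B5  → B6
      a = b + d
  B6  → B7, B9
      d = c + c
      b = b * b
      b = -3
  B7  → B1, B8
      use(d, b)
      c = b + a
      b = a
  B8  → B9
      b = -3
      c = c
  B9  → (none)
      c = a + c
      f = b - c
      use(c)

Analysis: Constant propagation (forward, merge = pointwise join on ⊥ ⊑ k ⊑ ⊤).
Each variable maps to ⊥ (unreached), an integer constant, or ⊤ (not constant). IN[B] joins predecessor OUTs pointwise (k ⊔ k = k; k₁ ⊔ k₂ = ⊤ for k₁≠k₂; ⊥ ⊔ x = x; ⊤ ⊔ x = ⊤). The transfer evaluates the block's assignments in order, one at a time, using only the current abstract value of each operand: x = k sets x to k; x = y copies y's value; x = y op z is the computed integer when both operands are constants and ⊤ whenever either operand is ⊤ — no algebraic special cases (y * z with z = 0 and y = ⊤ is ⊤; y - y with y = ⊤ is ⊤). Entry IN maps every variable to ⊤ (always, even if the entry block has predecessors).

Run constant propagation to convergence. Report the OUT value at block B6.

Fixpoint table:
  B0: | IN=(all ⊤) | OUT=(all ⊤)
  B1: | IN=(all ⊤) | OUT={d:1; rest ⊤}
  B2: | IN={d:1; rest ⊤} | OUT={d:1; rest ⊤}
  B3: | IN=(all ⊤) | OUT={d:-3; rest ⊤}
  B4: | IN={d:-3; rest ⊤} | OUT=(all ⊤)
  B5: | IN=(all ⊤) | OUT=(all ⊤)
  B6: | IN=(all ⊤) | OUT={b:-3; rest ⊤}
  B7: | IN={b:-3; rest ⊤} | OUT=(all ⊤)
  B8: | IN=(all ⊤) | OUT={b:-3; rest ⊤}
  B9: | IN={b:-3; rest ⊤} | OUT={b:-3; rest ⊤}

Merge at B6: IN[B6] = OUT[B5] = {a: ⊤, b: ⊤, c: ⊤, d: ⊤, e: ⊤, f: ⊤}
Applying B6's transfer function to that IN value gives OUT[B6] (row B6 above).

Answer: {a: ⊤, b: -3, c: ⊤, d: ⊤, e: ⊤, f: ⊤}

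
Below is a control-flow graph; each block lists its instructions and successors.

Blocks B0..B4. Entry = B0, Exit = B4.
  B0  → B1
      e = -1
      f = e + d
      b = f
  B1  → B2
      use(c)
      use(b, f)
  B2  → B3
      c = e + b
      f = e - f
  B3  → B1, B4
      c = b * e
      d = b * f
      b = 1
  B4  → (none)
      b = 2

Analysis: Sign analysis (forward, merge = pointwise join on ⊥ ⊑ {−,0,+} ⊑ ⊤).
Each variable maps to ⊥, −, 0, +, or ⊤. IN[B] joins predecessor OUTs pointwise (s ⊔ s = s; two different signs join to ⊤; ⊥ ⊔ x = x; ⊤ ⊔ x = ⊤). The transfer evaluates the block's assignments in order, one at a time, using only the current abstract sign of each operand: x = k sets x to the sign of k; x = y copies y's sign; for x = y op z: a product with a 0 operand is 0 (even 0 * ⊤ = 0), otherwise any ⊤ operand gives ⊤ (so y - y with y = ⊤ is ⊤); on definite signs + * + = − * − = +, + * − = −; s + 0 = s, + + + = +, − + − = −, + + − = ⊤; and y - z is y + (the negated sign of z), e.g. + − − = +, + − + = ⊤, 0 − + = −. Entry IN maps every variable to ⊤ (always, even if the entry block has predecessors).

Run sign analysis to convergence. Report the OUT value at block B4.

Answer: {a: ⊤, b: +, c: ⊤, d: ⊤, e: -, f: ⊤}

Working:
Converged values:
  B0:  IN=(all ⊤)  OUT={e:-; rest ⊤}
  B1:  IN={e:-; rest ⊤}  OUT={e:-; rest ⊤}
  B2:  IN={e:-; rest ⊤}  OUT={e:-; rest ⊤}
  B3:  IN={e:-; rest ⊤}  OUT={b:+, e:-; rest ⊤}
  B4:  IN={b:+, e:-; rest ⊤}  OUT={b:+, e:-; rest ⊤}

Merge at B4: IN[B4] = OUT[B3] = {a: ⊤, b: +, c: ⊤, d: ⊤, e: -, f: ⊤}
Applying B4's transfer function to that IN value gives OUT[B4] (row B4 above).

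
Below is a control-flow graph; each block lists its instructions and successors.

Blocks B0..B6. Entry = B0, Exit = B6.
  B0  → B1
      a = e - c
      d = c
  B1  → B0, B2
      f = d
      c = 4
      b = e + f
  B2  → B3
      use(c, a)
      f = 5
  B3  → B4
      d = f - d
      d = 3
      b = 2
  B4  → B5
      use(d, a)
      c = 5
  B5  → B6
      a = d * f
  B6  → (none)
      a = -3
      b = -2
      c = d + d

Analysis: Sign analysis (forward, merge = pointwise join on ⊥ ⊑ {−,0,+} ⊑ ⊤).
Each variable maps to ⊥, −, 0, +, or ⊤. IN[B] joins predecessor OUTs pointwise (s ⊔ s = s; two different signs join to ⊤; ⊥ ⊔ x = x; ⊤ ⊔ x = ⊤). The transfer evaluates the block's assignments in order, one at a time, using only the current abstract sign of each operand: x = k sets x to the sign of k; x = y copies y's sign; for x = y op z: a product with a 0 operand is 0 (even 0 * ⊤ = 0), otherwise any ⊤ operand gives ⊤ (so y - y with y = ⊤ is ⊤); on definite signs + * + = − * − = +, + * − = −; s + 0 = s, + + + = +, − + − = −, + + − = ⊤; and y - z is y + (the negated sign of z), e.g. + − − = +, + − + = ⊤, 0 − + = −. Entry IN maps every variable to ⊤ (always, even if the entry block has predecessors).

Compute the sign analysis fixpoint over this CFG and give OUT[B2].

Per-block solution:
  B0:  IN=(all ⊤)  OUT=(all ⊤)
  B1:  IN=(all ⊤)  OUT={c:+; rest ⊤}
  B2:  IN={c:+; rest ⊤}  OUT={c:+, f:+; rest ⊤}
  B3:  IN={c:+, f:+; rest ⊤}  OUT={b:+, c:+, d:+, f:+; rest ⊤}
  B4:  IN={b:+, c:+, d:+, f:+; rest ⊤}  OUT={b:+, c:+, d:+, f:+; rest ⊤}
  B5:  IN={b:+, c:+, d:+, f:+; rest ⊤}  OUT={a:+, b:+, c:+, d:+, f:+; rest ⊤}
  B6:  IN={a:+, b:+, c:+, d:+, f:+; rest ⊤}  OUT={a:-, b:-, c:+, d:+, f:+; rest ⊤}

Merge at B2: IN[B2] = OUT[B1] = {a: ⊤, b: ⊤, c: +, d: ⊤, e: ⊤, f: ⊤}
Applying B2's transfer function to that IN value gives OUT[B2] (row B2 above).

Answer: {a: ⊤, b: ⊤, c: +, d: ⊤, e: ⊤, f: +}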